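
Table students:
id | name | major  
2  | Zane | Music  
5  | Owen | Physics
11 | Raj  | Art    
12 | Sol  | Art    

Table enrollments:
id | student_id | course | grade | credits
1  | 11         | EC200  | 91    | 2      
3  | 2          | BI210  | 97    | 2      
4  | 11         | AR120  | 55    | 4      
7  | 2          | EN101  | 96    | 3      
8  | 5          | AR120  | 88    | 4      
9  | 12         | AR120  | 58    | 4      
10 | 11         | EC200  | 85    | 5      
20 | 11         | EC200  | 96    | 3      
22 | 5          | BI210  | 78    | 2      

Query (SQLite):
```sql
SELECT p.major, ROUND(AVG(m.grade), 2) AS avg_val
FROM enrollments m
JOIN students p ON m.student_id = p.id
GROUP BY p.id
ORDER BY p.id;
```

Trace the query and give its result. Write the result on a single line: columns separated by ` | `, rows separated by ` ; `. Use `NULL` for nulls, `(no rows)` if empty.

Music | 96.5 ; Physics | 83 ; Art | 81.75 ; Art | 58

Join each enrollments row to its students via student_id.
Group joined rows by students.id; compute ROUND(AVG(m.grade), 2) per group.
  2: ids {3, 7} → ROUND(AVG(m.grade), 2)=96.5
  5: ids {8, 22} → ROUND(AVG(m.grade), 2)=83
  11: ids {1, 4, 10, 20} → ROUND(AVG(m.grade), 2)=81.75
  12: ids {9} → ROUND(AVG(m.grade), 2)=58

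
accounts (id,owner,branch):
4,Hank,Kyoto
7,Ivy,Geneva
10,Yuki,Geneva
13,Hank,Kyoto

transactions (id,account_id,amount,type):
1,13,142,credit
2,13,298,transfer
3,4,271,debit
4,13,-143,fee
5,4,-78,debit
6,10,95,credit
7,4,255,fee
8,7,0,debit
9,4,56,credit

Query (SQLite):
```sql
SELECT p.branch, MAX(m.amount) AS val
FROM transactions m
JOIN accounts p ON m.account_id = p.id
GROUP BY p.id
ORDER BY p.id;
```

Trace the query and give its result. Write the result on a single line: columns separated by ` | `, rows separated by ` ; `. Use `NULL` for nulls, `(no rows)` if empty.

Kyoto | 271 ; Geneva | 0 ; Geneva | 95 ; Kyoto | 298

Join each transactions row to its accounts via account_id.
Group joined rows by accounts.id; compute MAX(m.amount) per group.
  4: ids {3, 5, 7, 9} → MAX(m.amount)=271
  7: ids {8} → MAX(m.amount)=0
  10: ids {6} → MAX(m.amount)=95
  13: ids {1, 2, 4} → MAX(m.amount)=298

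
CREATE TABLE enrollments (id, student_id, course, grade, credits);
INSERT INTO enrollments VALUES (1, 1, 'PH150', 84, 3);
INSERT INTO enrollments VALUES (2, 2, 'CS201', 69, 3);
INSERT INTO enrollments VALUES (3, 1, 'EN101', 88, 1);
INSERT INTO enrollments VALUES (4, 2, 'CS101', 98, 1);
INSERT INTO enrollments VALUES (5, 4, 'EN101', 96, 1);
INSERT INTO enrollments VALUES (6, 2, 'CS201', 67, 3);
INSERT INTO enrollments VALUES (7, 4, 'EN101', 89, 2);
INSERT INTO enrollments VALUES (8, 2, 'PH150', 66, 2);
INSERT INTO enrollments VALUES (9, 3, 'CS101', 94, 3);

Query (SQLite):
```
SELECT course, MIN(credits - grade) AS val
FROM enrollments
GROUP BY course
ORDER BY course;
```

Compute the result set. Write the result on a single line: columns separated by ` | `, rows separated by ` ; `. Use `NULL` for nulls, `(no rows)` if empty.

For each row compute credits - grade.
Group by course; take MIN of the expression per group.
  CS101: ids {4, 9} → MIN(credits - grade)=-97
  CS201: ids {2, 6} → MIN(credits - grade)=-66
  EN101: ids {3, 5, 7} → MIN(credits - grade)=-95
  PH150: ids {1, 8} → MIN(credits - grade)=-81

CS101 | -97 ; CS201 | -66 ; EN101 | -95 ; PH150 | -81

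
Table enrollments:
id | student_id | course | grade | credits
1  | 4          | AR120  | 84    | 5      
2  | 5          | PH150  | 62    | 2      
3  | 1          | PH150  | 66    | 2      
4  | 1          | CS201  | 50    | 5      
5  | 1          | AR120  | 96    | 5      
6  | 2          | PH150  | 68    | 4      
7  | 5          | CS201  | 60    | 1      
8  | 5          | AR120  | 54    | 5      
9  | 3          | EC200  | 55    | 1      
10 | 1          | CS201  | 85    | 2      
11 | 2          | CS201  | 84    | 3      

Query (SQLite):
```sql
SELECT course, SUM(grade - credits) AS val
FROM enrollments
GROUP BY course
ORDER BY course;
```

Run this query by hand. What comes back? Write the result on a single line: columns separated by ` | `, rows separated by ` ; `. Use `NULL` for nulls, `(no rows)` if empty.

For each row compute grade - credits.
Group by course; take SUM of the expression per group.
  AR120: ids {1, 5, 8} → SUM(grade - credits)=219
  CS201: ids {4, 7, 10, 11} → SUM(grade - credits)=268
  EC200: ids {9} → SUM(grade - credits)=54
  PH150: ids {2, 3, 6} → SUM(grade - credits)=188

AR120 | 219 ; CS201 | 268 ; EC200 | 54 ; PH150 | 188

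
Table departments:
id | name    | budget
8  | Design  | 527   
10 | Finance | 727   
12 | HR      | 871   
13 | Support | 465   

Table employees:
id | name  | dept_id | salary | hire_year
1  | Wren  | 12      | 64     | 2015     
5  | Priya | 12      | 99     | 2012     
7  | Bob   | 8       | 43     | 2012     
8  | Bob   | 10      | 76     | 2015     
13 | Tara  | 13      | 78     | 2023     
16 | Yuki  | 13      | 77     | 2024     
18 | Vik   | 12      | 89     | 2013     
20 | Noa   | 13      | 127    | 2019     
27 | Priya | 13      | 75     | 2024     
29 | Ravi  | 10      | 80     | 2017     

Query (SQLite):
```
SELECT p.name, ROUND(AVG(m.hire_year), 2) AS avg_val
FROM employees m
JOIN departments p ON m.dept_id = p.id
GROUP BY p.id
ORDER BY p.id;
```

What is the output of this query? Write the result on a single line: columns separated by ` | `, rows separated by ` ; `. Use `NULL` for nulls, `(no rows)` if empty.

Join each employees row to its departments via dept_id.
Group joined rows by departments.id; compute ROUND(AVG(m.hire_year), 2) per group.
  8: ids {7} → ROUND(AVG(m.hire_year), 2)=2012
  10: ids {8, 29} → ROUND(AVG(m.hire_year), 2)=2016
  12: ids {1, 5, 18} → ROUND(AVG(m.hire_year), 2)=2013.33
  13: ids {13, 16, 20, 27} → ROUND(AVG(m.hire_year), 2)=2022.5

Design | 2012 ; Finance | 2016 ; HR | 2013.33 ; Support | 2022.5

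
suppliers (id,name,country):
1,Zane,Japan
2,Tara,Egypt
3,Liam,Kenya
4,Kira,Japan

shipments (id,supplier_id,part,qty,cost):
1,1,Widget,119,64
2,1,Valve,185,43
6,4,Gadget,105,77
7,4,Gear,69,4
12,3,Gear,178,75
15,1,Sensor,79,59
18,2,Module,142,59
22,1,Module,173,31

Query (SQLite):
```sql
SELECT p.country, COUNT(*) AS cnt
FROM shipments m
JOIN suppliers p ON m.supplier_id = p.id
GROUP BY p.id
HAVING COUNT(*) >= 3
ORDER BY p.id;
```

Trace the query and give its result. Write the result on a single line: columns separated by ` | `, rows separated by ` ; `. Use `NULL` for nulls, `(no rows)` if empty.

Join each shipments row to its suppliers via supplier_id.
Group joined rows by suppliers.id; compute COUNT(*) per group.
HAVING: keep groups with count ≥ 3.
  1: ids {1, 2, 15, 22} → COUNT(*)=4
  2: ids {18} → COUNT(*)=1
  3: ids {12} → COUNT(*)=1
  4: ids {6, 7} → COUNT(*)=2

Japan | 4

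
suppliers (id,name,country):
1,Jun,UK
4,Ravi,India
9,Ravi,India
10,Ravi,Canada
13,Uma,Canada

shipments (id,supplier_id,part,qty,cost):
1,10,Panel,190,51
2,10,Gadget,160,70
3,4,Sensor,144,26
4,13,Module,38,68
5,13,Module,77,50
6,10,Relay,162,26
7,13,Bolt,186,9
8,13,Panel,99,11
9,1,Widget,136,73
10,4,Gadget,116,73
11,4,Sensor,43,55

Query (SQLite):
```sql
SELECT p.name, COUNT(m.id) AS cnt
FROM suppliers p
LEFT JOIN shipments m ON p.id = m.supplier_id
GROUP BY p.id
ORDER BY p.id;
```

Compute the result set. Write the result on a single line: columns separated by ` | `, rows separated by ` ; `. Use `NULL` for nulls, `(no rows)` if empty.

LEFT JOIN keeps every suppliers row; unmatched ones get NULL for shipments columns.
Group by suppliers.id and compute COUNT(m.id). COUNT(col) of an all-NULL group is 0.
  1: ids {9} → COUNT(m.id)=1
  4: ids {3, 10, 11} → COUNT(m.id)=3
  9: ids {—} → COUNT(m.id)=0
  10: ids {1, 2, 6} → COUNT(m.id)=3
  13: ids {4, 5, 7, 8} → COUNT(m.id)=4

Jun | 1 ; Ravi | 3 ; Ravi | 0 ; Ravi | 3 ; Uma | 4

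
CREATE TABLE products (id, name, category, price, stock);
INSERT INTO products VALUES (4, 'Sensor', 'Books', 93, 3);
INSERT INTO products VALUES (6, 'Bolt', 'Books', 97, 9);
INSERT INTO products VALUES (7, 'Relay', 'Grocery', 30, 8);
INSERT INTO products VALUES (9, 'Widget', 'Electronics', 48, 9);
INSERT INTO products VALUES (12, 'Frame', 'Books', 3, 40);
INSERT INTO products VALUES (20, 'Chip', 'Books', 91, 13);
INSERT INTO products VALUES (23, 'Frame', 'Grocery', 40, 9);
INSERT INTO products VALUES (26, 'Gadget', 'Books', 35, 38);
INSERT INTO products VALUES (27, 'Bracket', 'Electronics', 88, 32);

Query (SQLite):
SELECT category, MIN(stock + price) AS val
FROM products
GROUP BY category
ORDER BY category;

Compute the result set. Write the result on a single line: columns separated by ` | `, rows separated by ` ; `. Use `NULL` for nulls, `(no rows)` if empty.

Books | 43 ; Electronics | 57 ; Grocery | 38

For each row compute stock + price.
Group by category; take MIN of the expression per group.
  Books: ids {4, 6, 12, 20, 26} → MIN(stock + price)=43
  Electronics: ids {9, 27} → MIN(stock + price)=57
  Grocery: ids {7, 23} → MIN(stock + price)=38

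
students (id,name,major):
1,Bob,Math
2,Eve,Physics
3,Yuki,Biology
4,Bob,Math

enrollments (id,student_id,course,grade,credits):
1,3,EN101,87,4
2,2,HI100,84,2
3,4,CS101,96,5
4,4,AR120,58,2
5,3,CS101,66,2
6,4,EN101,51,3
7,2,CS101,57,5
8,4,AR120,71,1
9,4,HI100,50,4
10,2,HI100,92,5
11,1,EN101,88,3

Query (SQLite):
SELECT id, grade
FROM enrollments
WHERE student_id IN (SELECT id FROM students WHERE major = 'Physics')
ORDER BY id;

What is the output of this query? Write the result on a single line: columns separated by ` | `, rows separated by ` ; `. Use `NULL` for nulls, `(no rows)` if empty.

2 | 84 ; 7 | 57 ; 10 | 92

Inner query: students.id where major = 'Physics'.
Outer: keep enrollments rows whose student_id is in that set.
Inner query → {2}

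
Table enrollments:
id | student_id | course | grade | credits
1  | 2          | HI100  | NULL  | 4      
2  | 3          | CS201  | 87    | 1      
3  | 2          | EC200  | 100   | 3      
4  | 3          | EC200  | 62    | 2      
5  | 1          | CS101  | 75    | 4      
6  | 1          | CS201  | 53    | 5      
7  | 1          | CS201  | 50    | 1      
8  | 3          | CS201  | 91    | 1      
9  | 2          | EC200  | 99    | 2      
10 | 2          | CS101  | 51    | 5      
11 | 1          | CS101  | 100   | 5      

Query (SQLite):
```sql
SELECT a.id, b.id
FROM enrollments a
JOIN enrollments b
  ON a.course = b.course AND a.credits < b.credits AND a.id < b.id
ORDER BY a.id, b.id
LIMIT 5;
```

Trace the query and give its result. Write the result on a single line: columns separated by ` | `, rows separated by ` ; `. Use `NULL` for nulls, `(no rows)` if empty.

Pairs (a,b) with same course, a.credits < b.credits, a.id < b.id.
course groups: CS101:{5,10,11} CS201:{2,6,7,8} EC200:{3,4,9} HI100:{1}
Ordered by (a.id, b.id); first 5.

2 | 6 ; 5 | 10 ; 5 | 11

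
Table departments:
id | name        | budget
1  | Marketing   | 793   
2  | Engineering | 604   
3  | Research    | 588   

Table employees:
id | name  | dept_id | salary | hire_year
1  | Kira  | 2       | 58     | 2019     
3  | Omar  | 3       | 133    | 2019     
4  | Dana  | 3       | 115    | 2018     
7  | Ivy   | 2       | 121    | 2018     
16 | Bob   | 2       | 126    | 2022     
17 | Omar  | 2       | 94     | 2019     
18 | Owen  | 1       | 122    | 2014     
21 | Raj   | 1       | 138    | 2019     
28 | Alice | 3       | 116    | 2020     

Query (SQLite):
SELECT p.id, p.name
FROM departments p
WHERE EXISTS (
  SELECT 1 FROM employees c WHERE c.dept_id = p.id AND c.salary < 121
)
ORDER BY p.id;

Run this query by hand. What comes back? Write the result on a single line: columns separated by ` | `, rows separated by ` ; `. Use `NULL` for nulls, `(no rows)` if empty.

2 | Engineering ; 3 | Research

For each departments row, check whether any employees with matching dept_id has salary < 121.
Keep rows where that is true.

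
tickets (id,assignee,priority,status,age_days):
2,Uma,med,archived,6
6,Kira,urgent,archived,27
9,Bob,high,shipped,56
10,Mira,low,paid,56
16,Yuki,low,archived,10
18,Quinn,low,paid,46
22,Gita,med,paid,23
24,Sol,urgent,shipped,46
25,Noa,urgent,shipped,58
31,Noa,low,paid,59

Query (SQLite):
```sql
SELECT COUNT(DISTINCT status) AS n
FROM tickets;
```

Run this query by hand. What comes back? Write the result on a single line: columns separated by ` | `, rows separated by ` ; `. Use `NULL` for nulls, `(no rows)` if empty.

Count distinct non-NULL status values.

3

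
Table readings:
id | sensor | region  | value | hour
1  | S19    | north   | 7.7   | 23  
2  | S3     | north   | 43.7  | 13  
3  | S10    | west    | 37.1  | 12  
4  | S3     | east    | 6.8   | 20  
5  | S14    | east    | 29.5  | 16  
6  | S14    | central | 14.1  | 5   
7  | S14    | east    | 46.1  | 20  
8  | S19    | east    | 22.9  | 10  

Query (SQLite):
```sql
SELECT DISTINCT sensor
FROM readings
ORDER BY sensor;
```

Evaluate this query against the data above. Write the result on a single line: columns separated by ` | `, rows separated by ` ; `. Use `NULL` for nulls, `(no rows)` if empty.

S10 ; S14 ; S19 ; S3

Collect distinct sensor values from readings.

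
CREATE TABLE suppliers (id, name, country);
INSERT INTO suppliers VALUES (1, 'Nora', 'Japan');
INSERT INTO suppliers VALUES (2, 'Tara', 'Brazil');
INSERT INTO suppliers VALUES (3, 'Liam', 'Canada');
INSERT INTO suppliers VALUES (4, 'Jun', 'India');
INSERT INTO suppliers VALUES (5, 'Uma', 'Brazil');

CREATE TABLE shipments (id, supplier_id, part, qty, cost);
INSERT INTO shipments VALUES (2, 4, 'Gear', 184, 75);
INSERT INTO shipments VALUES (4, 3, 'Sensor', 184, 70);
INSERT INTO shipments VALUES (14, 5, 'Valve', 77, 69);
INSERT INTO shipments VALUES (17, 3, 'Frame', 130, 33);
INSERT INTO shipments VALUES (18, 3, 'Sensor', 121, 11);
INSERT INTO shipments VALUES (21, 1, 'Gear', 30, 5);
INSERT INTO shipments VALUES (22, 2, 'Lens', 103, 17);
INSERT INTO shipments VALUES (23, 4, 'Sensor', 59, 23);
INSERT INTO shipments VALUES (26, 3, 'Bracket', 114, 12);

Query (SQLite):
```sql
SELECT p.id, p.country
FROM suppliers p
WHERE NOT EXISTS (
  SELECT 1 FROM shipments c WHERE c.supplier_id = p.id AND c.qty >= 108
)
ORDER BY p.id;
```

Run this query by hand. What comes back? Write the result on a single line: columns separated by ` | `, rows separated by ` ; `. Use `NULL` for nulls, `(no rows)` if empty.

For each suppliers row, check whether any shipments with matching supplier_id has qty >= 108.
Keep rows where that is false.

1 | Japan ; 2 | Brazil ; 5 | Brazil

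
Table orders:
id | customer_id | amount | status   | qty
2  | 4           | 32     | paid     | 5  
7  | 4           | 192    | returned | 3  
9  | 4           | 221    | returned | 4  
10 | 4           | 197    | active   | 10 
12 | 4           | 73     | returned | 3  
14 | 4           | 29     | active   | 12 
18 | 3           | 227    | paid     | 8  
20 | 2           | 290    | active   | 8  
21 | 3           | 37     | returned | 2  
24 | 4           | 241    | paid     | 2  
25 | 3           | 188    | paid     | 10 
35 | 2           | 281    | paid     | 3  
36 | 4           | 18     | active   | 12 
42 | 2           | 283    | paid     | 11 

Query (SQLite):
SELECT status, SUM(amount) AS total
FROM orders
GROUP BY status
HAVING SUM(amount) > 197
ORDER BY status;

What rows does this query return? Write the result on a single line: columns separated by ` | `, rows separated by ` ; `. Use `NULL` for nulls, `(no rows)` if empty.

active | 534 ; paid | 1252 ; returned | 523

Partition orders by status; compute SUM(amount) within each group.
HAVING: keep groups where SUM(amount) > 197.
  active: ids {10, 14, 20, 36} → SUM(amount)=534
  paid: ids {2, 18, 24, 25, 35, 42} → SUM(amount)=1252
  returned: ids {7, 9, 12, 21} → SUM(amount)=523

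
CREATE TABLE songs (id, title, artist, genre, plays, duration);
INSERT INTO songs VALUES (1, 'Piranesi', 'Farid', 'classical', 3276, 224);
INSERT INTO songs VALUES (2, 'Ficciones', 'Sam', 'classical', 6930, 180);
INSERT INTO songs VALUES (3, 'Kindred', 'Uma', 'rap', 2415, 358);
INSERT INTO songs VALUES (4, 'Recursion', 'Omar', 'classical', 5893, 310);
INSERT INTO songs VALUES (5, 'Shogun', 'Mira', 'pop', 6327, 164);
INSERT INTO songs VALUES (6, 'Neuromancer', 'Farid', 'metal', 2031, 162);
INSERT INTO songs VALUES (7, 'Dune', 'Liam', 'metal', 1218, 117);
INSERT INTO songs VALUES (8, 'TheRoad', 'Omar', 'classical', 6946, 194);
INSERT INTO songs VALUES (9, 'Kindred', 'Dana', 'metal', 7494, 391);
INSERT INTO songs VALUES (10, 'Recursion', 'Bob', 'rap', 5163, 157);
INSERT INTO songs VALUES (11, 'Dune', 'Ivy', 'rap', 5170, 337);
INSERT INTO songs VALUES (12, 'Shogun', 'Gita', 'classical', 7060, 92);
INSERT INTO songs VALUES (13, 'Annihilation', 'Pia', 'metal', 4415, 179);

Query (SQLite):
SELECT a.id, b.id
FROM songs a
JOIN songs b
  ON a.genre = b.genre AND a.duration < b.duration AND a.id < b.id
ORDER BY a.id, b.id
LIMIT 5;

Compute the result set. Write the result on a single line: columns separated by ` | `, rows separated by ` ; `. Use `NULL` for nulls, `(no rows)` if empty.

1 | 4 ; 2 | 4 ; 2 | 8 ; 6 | 9 ; 6 | 13

Pairs (a,b) with same genre, a.duration < b.duration, a.id < b.id.
genre groups: classical:{1,2,4,8,12} metal:{6,7,9,13} pop:{5} rap:{3,10,11}
Ordered by (a.id, b.id); first 5.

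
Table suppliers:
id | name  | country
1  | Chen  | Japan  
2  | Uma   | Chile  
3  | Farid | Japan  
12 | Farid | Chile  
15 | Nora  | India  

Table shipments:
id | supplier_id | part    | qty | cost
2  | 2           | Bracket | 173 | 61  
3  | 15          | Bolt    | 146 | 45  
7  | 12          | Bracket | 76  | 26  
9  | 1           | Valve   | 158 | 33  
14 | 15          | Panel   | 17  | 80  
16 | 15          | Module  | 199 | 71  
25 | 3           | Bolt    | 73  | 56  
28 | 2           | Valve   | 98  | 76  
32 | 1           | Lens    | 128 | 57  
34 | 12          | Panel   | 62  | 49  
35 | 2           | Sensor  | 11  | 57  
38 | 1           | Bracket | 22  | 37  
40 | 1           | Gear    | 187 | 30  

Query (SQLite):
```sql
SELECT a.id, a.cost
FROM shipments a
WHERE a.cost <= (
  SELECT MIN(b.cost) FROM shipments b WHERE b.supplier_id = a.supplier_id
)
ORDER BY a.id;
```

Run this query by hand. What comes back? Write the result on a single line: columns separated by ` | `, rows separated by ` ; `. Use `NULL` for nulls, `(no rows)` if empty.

For each shipments row a, compute MIN(cost) over rows sharing a.supplier_id.
Keep row a if a.cost <= that per-group MIN.
  supplier_id=1: MIN(cost) = 30
  supplier_id=2: MIN(cost) = 57
  supplier_id=3: MIN(cost) = 56
  supplier_id=12: MIN(cost) = 26
  supplier_id=15: MIN(cost) = 45

3 | 45 ; 7 | 26 ; 25 | 56 ; 35 | 57 ; 40 | 30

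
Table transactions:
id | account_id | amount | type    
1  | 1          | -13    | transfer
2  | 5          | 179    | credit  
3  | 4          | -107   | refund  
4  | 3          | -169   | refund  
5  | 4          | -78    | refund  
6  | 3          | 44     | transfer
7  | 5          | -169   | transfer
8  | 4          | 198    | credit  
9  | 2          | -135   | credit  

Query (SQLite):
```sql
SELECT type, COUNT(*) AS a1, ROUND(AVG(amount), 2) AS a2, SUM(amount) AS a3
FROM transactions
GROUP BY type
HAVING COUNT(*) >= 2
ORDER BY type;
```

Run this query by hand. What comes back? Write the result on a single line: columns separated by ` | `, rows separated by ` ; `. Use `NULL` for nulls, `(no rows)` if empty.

credit | 3 | 80.67 | 242 ; refund | 3 | -118 | -354 ; transfer | 3 | -46 | -138

Group transactions by type.
Per group compute: COUNT(*), ROUND(AVG(amount), 2), SUM(amount).
HAVING: drop groups with fewer than 2 rows.
  credit: ids {2, 8, 9} → COUNT(*)=3, ROUND(AVG(amount), 2)=80.67, SUM(amount)=242
  refund: ids {3, 4, 5} → COUNT(*)=3, ROUND(AVG(amount), 2)=-118, SUM(amount)=-354
  transfer: ids {1, 6, 7} → COUNT(*)=3, ROUND(AVG(amount), 2)=-46, SUM(amount)=-138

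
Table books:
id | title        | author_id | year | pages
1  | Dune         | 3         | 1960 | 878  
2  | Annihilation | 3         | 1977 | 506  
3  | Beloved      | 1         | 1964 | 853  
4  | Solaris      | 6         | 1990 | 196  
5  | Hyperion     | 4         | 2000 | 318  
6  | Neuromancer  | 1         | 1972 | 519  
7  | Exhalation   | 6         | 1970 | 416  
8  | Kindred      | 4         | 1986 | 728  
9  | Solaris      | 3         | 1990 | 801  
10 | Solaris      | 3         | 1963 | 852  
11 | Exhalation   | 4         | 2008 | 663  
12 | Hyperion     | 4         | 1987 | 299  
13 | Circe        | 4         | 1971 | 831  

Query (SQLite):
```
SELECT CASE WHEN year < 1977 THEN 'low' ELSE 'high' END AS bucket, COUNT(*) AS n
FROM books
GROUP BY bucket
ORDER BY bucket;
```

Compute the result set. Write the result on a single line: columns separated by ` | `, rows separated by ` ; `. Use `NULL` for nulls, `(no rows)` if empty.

high | 7 ; low | 6

Bucket rows by year < 1977 → 'low' else 'high'; count each bucket.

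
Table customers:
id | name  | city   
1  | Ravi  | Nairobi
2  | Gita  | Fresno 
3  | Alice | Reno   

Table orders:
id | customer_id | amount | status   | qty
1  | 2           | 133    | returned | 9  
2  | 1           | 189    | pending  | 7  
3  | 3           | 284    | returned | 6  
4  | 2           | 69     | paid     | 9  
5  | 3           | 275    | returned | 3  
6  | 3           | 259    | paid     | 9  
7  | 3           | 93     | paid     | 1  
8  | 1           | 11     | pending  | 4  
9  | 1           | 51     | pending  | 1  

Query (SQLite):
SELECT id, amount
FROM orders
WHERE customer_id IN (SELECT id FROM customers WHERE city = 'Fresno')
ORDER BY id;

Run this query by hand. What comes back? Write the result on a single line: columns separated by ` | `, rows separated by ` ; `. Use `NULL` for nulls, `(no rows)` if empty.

Inner query: customers.id where city = 'Fresno'.
Outer: keep orders rows whose customer_id is in that set.
Inner query → {2}

1 | 133 ; 4 | 69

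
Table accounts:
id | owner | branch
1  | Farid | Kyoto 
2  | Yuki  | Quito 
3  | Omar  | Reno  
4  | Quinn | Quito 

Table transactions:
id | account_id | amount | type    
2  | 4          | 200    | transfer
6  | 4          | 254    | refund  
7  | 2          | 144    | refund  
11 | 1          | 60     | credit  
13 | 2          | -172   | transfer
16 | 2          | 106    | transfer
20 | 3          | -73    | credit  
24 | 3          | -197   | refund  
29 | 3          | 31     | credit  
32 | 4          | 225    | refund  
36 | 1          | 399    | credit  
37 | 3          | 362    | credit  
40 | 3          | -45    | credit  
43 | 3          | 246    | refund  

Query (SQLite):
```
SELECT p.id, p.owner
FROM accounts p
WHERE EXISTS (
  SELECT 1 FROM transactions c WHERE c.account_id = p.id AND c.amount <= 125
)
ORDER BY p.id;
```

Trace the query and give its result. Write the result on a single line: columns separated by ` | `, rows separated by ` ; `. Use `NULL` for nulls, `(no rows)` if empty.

For each accounts row, check whether any transactions with matching account_id has amount <= 125.
Keep rows where that is true.

1 | Farid ; 2 | Yuki ; 3 | Omar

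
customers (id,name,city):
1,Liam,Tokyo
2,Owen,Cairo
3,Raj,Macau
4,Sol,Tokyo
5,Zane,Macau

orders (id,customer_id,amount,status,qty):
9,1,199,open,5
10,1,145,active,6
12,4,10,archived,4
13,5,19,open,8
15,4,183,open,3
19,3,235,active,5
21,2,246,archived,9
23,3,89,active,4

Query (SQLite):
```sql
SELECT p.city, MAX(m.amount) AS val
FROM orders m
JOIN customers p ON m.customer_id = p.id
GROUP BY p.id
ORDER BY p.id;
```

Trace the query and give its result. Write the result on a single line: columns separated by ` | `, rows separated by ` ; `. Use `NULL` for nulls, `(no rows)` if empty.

Tokyo | 199 ; Cairo | 246 ; Macau | 235 ; Tokyo | 183 ; Macau | 19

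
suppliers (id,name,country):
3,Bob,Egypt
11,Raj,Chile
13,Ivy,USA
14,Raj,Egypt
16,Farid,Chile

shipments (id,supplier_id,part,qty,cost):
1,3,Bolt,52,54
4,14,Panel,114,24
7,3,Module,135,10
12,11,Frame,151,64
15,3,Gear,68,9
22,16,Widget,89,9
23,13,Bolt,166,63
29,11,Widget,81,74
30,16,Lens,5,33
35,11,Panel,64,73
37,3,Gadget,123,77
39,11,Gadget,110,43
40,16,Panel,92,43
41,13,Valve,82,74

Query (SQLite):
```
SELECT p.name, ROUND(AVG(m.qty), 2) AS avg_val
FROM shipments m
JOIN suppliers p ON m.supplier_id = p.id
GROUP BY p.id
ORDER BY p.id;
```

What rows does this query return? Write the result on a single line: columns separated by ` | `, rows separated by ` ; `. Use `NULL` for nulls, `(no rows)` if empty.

Join each shipments row to its suppliers via supplier_id.
Group joined rows by suppliers.id; compute ROUND(AVG(m.qty), 2) per group.
  3: ids {1, 7, 15, 37} → ROUND(AVG(m.qty), 2)=94.5
  11: ids {12, 29, 35, 39} → ROUND(AVG(m.qty), 2)=101.5
  13: ids {23, 41} → ROUND(AVG(m.qty), 2)=124
  14: ids {4} → ROUND(AVG(m.qty), 2)=114
  16: ids {22, 30, 40} → ROUND(AVG(m.qty), 2)=62

Bob | 94.5 ; Raj | 101.5 ; Ivy | 124 ; Raj | 114 ; Farid | 62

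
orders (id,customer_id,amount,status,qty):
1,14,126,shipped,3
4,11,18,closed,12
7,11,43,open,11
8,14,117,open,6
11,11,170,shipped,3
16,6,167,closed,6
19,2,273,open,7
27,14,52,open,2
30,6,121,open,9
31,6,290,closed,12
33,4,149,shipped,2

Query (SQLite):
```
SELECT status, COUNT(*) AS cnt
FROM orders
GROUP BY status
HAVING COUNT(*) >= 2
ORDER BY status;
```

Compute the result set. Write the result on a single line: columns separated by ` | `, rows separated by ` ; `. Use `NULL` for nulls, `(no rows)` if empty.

closed | 3 ; open | 5 ; shipped | 3

Partition orders by status; compute COUNT(*) within each group.
HAVING: keep groups with count ≥ 2.
  closed: ids {4, 16, 31} → COUNT(*)=3
  open: ids {7, 8, 19, 27, 30} → COUNT(*)=5
  shipped: ids {1, 11, 33} → COUNT(*)=3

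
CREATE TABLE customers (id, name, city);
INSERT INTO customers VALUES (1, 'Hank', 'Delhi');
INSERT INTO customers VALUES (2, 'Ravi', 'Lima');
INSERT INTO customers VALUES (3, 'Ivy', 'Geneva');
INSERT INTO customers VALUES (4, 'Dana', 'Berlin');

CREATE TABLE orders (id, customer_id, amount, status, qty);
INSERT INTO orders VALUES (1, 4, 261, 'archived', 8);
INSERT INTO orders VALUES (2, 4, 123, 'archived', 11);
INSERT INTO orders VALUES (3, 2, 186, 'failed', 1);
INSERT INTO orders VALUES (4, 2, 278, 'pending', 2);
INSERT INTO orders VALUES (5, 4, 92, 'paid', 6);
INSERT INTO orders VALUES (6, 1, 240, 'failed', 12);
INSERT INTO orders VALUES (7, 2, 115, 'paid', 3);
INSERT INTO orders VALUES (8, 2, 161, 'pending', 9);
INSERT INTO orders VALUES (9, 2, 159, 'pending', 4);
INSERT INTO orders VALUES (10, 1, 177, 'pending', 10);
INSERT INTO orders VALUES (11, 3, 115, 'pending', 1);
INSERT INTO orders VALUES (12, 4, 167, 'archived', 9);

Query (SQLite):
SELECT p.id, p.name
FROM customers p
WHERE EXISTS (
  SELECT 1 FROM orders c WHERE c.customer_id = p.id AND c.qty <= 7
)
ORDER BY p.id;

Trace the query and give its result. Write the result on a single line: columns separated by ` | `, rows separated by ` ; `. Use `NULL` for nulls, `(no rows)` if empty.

2 | Ravi ; 3 | Ivy ; 4 | Dana

For each customers row, check whether any orders with matching customer_id has qty <= 7.
Keep rows where that is true.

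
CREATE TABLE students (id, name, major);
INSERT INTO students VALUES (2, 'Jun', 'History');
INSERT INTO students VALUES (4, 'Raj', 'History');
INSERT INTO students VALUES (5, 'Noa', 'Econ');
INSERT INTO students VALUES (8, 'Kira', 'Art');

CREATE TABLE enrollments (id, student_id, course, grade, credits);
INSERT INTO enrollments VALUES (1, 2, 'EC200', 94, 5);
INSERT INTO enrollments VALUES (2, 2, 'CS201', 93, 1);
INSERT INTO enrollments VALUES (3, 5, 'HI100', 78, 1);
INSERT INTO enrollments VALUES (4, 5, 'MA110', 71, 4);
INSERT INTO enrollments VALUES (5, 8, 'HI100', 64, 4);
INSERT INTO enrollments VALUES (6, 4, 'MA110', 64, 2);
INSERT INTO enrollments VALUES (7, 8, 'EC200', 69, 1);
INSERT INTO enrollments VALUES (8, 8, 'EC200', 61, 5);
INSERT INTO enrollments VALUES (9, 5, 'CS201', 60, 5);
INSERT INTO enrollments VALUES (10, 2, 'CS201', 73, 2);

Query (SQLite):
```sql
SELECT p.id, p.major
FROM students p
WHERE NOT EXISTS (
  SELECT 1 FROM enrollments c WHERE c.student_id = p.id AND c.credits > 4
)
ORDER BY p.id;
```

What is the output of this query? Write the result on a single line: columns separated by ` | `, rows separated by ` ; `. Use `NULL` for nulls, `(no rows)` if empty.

For each students row, check whether any enrollments with matching student_id has credits > 4.
Keep rows where that is false.

4 | History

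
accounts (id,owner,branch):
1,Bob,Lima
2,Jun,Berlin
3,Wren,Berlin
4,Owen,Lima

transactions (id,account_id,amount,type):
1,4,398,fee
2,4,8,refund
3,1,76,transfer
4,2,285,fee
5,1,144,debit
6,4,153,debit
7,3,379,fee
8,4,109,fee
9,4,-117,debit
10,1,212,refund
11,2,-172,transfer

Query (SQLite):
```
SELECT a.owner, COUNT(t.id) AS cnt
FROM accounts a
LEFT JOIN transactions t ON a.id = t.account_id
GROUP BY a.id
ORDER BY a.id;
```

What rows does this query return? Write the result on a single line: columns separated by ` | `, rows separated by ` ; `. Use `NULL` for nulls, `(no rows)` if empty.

Bob | 3 ; Jun | 2 ; Wren | 1 ; Owen | 5

LEFT JOIN keeps every accounts row; unmatched ones get NULL for transactions columns.
Group by accounts.id and compute COUNT(t.id). COUNT(col) of an all-NULL group is 0.
  1: ids {3, 5, 10} → COUNT(t.id)=3
  2: ids {4, 11} → COUNT(t.id)=2
  3: ids {7} → COUNT(t.id)=1
  4: ids {1, 2, 6, 8, 9} → COUNT(t.id)=5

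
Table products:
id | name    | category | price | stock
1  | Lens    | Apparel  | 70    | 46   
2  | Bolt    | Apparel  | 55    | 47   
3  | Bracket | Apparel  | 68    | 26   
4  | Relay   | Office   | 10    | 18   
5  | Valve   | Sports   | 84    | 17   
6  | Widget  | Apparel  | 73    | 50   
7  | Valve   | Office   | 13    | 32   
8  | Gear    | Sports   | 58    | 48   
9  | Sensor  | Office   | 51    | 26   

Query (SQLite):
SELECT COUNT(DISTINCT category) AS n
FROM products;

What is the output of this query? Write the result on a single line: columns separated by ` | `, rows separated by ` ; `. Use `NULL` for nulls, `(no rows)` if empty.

Count distinct non-NULL category values.

3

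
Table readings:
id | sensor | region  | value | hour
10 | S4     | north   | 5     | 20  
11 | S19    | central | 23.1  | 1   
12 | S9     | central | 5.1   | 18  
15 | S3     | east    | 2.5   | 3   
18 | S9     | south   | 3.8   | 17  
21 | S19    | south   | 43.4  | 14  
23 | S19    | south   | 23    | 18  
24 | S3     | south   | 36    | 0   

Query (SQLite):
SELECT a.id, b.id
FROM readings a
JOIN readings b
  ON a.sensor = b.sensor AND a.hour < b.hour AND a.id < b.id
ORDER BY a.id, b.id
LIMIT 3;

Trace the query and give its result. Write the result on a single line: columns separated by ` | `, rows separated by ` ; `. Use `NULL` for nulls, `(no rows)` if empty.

Pairs (a,b) with same sensor, a.hour < b.hour, a.id < b.id.
sensor groups: S19:{11,21,23} S3:{15,24} S4:{10} S9:{12,18}
Ordered by (a.id, b.id); first 3.

11 | 21 ; 11 | 23 ; 21 | 23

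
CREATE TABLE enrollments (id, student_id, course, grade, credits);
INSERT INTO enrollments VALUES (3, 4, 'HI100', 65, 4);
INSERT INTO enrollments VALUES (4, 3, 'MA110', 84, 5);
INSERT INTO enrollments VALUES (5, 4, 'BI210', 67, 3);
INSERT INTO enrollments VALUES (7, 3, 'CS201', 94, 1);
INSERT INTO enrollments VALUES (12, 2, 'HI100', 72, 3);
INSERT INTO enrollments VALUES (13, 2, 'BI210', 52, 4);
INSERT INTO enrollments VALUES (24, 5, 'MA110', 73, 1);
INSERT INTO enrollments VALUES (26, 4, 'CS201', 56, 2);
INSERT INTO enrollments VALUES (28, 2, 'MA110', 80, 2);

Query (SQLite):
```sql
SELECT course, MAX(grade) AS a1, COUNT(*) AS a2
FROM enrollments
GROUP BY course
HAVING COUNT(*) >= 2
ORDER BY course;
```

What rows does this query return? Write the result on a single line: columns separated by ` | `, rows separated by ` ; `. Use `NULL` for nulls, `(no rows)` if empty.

Group enrollments by course.
Per group compute: MAX(grade), COUNT(*).
HAVING: drop groups with fewer than 2 rows.
  BI210: ids {5, 13} → MAX(grade)=67, COUNT(*)=2
  CS201: ids {7, 26} → MAX(grade)=94, COUNT(*)=2
  HI100: ids {3, 12} → MAX(grade)=72, COUNT(*)=2
  MA110: ids {4, 24, 28} → MAX(grade)=84, COUNT(*)=3

BI210 | 67 | 2 ; CS201 | 94 | 2 ; HI100 | 72 | 2 ; MA110 | 84 | 3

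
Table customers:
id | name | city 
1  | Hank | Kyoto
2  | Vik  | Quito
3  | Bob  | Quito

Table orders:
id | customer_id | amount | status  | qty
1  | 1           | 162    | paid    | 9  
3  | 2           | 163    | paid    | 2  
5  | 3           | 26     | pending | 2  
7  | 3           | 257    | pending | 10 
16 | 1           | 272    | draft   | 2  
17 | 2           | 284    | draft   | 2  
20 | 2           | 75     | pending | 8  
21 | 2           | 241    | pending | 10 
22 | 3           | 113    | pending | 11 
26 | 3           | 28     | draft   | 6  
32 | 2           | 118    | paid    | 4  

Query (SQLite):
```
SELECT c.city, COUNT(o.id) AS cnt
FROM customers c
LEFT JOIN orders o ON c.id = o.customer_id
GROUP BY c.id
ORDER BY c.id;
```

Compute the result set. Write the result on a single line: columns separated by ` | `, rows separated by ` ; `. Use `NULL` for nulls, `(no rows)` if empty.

Kyoto | 2 ; Quito | 5 ; Quito | 4

LEFT JOIN keeps every customers row; unmatched ones get NULL for orders columns.
Group by customers.id and compute COUNT(o.id). COUNT(col) of an all-NULL group is 0.
  1: ids {1, 16} → COUNT(o.id)=2
  2: ids {3, 17, 20, 21, 32} → COUNT(o.id)=5
  3: ids {5, 7, 22, 26} → COUNT(o.id)=4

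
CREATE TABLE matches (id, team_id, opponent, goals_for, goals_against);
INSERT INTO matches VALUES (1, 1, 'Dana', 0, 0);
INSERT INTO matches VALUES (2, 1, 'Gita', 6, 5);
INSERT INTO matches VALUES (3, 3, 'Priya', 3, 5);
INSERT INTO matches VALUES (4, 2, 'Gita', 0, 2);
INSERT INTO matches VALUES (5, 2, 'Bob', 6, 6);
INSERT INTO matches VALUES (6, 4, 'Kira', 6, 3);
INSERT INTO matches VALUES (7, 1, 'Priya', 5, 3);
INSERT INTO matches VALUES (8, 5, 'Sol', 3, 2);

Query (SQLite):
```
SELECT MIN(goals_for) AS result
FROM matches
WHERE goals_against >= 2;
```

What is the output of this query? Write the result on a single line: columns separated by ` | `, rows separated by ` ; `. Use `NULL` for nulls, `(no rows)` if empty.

Rows where goals_against >= 2 → goals_for values: [6, 3, 0, 6, 6, 5, 3].
MIN of non-NULL values = 0.

0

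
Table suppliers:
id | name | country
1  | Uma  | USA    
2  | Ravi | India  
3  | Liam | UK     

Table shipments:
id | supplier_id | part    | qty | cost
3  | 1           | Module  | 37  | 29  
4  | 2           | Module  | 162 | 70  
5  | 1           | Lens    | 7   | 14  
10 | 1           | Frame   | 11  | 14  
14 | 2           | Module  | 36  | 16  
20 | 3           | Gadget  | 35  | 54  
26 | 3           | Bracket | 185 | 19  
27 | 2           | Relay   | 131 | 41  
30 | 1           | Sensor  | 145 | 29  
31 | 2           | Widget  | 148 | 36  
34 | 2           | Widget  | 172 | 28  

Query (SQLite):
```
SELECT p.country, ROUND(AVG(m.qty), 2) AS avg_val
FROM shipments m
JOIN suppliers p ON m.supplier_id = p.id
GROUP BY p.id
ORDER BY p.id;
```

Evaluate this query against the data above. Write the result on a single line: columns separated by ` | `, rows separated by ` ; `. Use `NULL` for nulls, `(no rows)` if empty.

Join each shipments row to its suppliers via supplier_id.
Group joined rows by suppliers.id; compute ROUND(AVG(m.qty), 2) per group.
  1: ids {3, 5, 10, 30} → ROUND(AVG(m.qty), 2)=50
  2: ids {4, 14, 27, 31, 34} → ROUND(AVG(m.qty), 2)=129.8
  3: ids {20, 26} → ROUND(AVG(m.qty), 2)=110

USA | 50 ; India | 129.8 ; UK | 110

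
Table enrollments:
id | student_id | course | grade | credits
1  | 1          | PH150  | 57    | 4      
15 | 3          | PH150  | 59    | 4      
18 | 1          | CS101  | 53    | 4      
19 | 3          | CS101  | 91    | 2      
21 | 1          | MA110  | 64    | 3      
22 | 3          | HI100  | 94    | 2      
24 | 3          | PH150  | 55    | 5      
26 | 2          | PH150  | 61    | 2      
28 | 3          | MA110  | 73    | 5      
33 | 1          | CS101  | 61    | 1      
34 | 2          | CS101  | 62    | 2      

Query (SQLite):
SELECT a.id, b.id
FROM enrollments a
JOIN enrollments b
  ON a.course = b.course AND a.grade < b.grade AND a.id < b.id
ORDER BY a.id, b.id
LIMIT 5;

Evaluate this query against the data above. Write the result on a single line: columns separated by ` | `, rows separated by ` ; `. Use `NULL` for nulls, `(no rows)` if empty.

Pairs (a,b) with same course, a.grade < b.grade, a.id < b.id.
course groups: CS101:{18,19,33,34} HI100:{22} MA110:{21,28} PH150:{1,15,24,26}
Ordered by (a.id, b.id); first 5.

1 | 15 ; 1 | 26 ; 15 | 26 ; 18 | 19 ; 18 | 33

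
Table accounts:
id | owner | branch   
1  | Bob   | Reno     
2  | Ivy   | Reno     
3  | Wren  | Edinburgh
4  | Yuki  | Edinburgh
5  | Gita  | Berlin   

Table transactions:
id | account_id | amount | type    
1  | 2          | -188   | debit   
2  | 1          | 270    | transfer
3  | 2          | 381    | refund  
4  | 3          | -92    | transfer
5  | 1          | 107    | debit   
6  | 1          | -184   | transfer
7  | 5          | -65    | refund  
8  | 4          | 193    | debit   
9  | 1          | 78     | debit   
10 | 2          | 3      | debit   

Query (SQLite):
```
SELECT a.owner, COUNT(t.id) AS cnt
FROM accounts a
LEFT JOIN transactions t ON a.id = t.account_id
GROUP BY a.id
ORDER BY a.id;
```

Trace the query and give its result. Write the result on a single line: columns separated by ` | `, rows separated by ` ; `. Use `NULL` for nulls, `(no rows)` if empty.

LEFT JOIN keeps every accounts row; unmatched ones get NULL for transactions columns.
Group by accounts.id and compute COUNT(t.id). COUNT(col) of an all-NULL group is 0.
  1: ids {2, 5, 6, 9} → COUNT(t.id)=4
  2: ids {1, 3, 10} → COUNT(t.id)=3
  3: ids {4} → COUNT(t.id)=1
  4: ids {8} → COUNT(t.id)=1
  5: ids {7} → COUNT(t.id)=1

Bob | 4 ; Ivy | 3 ; Wren | 1 ; Yuki | 1 ; Gita | 1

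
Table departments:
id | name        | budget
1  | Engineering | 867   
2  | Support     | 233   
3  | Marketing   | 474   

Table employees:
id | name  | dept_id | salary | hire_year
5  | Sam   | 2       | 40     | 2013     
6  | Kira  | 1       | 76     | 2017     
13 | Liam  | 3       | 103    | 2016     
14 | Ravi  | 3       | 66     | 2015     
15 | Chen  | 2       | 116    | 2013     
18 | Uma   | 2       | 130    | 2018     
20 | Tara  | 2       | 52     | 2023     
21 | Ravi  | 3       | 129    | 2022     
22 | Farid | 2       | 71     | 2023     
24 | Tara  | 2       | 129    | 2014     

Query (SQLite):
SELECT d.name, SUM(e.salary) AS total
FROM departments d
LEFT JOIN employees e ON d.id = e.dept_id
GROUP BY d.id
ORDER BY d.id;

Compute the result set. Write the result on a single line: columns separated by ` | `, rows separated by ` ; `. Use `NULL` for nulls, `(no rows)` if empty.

Engineering | 76 ; Support | 538 ; Marketing | 298

LEFT JOIN keeps every departments row; unmatched ones get NULL for employees columns.
Group by departments.id and compute SUM(e.salary). SUM over an all-NULL group is NULL.
  1: ids {6} → SUM(e.salary)=76
  2: ids {5, 15, 18, 20, 22, 24} → SUM(e.salary)=538
  3: ids {13, 14, 21} → SUM(e.salary)=298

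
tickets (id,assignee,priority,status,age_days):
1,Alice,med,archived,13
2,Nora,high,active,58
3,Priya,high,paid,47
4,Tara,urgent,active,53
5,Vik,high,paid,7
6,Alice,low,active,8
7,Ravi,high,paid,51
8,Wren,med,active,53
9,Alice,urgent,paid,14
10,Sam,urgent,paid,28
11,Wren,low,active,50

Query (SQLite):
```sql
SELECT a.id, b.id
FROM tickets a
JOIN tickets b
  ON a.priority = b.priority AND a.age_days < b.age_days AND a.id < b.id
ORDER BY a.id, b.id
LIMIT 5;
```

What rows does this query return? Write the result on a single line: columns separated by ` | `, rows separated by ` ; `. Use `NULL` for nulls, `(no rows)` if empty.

1 | 8 ; 3 | 7 ; 5 | 7 ; 6 | 11 ; 9 | 10

Pairs (a,b) with same priority, a.age_days < b.age_days, a.id < b.id.
priority groups: high:{2,3,5,7} low:{6,11} med:{1,8} urgent:{4,9,10}
Ordered by (a.id, b.id); first 5.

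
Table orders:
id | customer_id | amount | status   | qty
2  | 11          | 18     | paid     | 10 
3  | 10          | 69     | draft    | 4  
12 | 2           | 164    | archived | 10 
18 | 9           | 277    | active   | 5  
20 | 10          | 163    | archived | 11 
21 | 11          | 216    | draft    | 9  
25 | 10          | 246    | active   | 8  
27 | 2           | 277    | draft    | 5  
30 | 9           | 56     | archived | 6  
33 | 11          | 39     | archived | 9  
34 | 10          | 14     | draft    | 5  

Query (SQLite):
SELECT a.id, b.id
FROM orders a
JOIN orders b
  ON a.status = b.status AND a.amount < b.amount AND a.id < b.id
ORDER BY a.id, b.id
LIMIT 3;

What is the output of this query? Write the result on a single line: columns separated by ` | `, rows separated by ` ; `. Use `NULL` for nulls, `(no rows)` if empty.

3 | 21 ; 3 | 27 ; 21 | 27

Pairs (a,b) with same status, a.amount < b.amount, a.id < b.id.
status groups: active:{18,25} archived:{12,20,30,33} draft:{3,21,27,34} paid:{2}
Ordered by (a.id, b.id); first 3.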